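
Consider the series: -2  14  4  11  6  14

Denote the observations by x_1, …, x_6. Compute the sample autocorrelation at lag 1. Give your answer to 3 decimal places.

Mean x̄ = (-2 + 14 + 4 + 11 + 6 + 14)/6 = 7.8333
Deviations from mean: -9.8333, 6.1667, -3.8333, 3.1667, -1.8333, 6.1667
Σ(x_t−x̄)(x_{t+1}−x̄) = (-60.6389) + (-23.6389) + (-12.1389) + (-5.8056) + (-11.3056) = -113.5278
Denominator Σ(x_t−x̄)² = 200.8333
r_1 = -113.5278 / 200.8333 = -0.565

-0.565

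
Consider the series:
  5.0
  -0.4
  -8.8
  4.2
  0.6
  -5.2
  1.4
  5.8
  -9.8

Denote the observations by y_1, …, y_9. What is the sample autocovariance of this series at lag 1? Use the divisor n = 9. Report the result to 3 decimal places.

Mean ȳ = (5.0 − 0.4 − 8.8 + 4.2 + 0.6 − 5.2 + 1.4 + 5.8 − 9.8)/9 = -0.8000
Σ_{t=1}^{8}(y_t−ȳ)(y_{t+1}−ȳ) = -94.6000
γ_1 = -94.6000 / 9 = -10.511

-10.511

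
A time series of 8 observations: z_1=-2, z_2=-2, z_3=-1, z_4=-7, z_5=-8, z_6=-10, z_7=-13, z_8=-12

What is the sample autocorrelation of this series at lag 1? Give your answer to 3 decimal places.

Mean z̄ = (-2 − 2 − 1 − 7 − 8 − 10 − 13 − 12)/8 = -6.8750
Deviations from mean: 4.8750, 4.8750, 5.8750, -0.1250, -1.1250, -3.1250, -6.1250, -5.1250
Numerator Σ_{t=1}^{7}(z_t−z̄)(z_{t+1}−z̄) = 105.8594
Denominator Σ(z_t−z̄)² = 156.8750
r_1 = 105.8594 / 156.8750 = 0.675

0.675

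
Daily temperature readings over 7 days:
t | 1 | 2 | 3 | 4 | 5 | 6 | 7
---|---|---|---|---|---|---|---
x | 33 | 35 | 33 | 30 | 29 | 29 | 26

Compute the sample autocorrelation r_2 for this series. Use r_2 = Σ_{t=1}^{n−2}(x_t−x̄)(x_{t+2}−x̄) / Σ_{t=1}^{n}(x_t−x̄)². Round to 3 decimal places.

0.131

Mean x̄ = (33 + 35 + 33 + 30 + 29 + 29 + 26)/7 = 30.7143
Σ(x_t−x̄)(x_{t+2}−x̄) = (5.2245) + (-3.0612) + (-3.9184) + (1.2245) + (8.0816) = 7.5510
Denominator Σ(x_t−x̄)² = 57.4286
r_2 = 7.5510 / 57.4286 = 0.131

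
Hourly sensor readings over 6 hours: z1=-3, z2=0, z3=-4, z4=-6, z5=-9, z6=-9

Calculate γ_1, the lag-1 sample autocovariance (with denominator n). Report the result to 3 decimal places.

5.690

Mean z̄ = (-3 + 0 − 4 − 6 − 9 − 9)/6 = -5.1667
Deviations: 2.1667, 5.1667, 1.1667, -0.8333, -3.8333, -3.8333
Σ_{t=1}^{5}(z_t−z̄)(z_{t+1}−z̄) = 34.1389
γ_1 = 34.1389 / 6 = 5.690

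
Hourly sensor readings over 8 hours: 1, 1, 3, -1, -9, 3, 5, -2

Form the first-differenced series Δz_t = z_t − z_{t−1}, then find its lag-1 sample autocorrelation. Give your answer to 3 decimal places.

First differences Δz: 0, 2, -4, -8, 12, 2, -7
Mean of differences = -0.4286
Numerator Σ(Δz_t−Δz̄)(Δz_{t+1}−Δz̄) = -60.4694
Denominator Σ(Δz_t−Δz̄)² = 279.7143
r_1(Δz) = -60.4694 / 279.7143 = -0.216

-0.216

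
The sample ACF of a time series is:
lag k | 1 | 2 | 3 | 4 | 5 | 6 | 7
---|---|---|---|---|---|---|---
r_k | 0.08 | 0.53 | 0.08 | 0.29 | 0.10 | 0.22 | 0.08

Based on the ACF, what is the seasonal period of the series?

The largest autocorrelation is r_2 = 0.53, with weaker echoes at lags 4 (0.29) and 6 (0.22); the remaining lags stay at or below 0.10.
The dominant spike at lag 2 indicates a seasonal period of 2.

2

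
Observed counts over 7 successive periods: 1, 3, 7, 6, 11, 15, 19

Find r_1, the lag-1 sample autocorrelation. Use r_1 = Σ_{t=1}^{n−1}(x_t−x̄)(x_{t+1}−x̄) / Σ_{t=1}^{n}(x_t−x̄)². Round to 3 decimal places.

0.520

Mean x̄ = (1 + 3 + 7 + 6 + 11 + 15 + 19)/7 = 8.8571
Deviations from mean: -7.8571, -5.8571, -1.8571, -2.8571, 2.1429, 6.1429, 10.1429
Numerator Σ_{t=1}^{6}(x_t−x̄)(x_{t+1}−x̄) = 131.5510
Denominator Σ(x_t−x̄)² = 252.8571
r_1 = 131.5510 / 252.8571 = 0.520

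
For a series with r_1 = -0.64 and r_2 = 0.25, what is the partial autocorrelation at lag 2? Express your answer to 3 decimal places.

-0.270

φ_{22} = (r_2 − r_1²) / (1 − r_1²)
r_1² = (-0.64)² = 0.4096
Numerator = 0.25 − 0.4096 = -0.1596; denominator = 1 − 0.4096 = 0.5904
φ_{22} = -0.1596 / 0.5904 = -0.270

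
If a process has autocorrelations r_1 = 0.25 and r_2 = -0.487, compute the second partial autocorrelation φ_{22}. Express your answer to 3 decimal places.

-0.586

φ_{22} = (r_2 − r_1²) / (1 − r_1²)
r_1² = (0.25)² = 0.0625
Numerator = -0.487 − 0.0625 = -0.5495; denominator = 1 − 0.0625 = 0.9375
φ_{22} = -0.5495 / 0.9375 = -0.586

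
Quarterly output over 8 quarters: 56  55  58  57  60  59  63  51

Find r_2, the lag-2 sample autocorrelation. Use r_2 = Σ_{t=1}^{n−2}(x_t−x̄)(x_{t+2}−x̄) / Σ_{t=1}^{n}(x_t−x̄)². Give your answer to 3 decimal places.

Mean x̄ = (56 + 55 + 58 + 57 + 60 + 59 + 63 + 51)/8 = 57.3750
Deviations from mean: -1.3750, -2.3750, 0.6250, -0.3750, 2.6250, 1.6250, 5.6250, -6.3750
Σ(x_t−x̄)(x_{t+2}−x̄) = (-0.8594) + (0.8906) + (1.6406) + (-0.6094) + (14.7656) + (-10.3594) = 5.4688
Denominator Σ(x_t−x̄)² = 89.8750
r_2 = 5.4688 / 89.8750 = 0.061

0.061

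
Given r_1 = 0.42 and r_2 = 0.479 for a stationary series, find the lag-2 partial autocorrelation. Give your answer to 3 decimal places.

φ_{22} = (r_2 − r_1²) / (1 − r_1²)
r_1² = (0.42)² = 0.1764
Numerator = 0.479 − 0.1764 = 0.3026; denominator = 1 − 0.1764 = 0.8236
φ_{22} = 0.3026 / 0.8236 = 0.367

0.367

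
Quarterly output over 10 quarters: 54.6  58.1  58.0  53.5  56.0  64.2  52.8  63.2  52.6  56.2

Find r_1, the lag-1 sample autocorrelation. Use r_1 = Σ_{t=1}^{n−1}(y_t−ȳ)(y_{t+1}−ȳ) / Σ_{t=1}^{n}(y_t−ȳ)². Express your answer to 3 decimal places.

Mean ȳ = (54.6 + 58.1 + 58.0 + 53.5 + 56.0 + 64.2 + 52.8 + 63.2 + 52.6 + 56.2)/10 = 56.9200
Numerator Σ_{t=1}^{9}(y_t−ȳ)(y_{t+1}−ȳ) = -88.5944
Denominator Σ(y_t−ȳ)² = 149.0760
r_1 = -88.5944 / 149.0760 = -0.594

-0.594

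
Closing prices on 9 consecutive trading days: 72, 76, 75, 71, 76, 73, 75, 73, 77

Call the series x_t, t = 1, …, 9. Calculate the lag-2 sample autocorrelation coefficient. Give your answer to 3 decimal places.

Mean x̄ = (72 + 76 + 75 + 71 + 76 + 73 + 75 + 73 + 77)/9 = 74.2222
Σ(x_t−x̄)(x_{t+2}−x̄) = (-1.7284) + (-5.7284) + (1.3827) + (3.9383) + (1.3827) + (1.4938) + (2.1605) = 2.9012
Denominator Σ(x_t−x̄)² = 33.5556
r_2 = 2.9012 / 33.5556 = 0.086

0.086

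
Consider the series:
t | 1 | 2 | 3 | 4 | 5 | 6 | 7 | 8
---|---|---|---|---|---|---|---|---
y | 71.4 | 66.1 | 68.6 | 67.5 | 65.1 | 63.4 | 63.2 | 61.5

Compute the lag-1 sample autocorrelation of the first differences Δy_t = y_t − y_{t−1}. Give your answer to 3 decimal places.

First differences Δy: -5.3, 2.5, -1.1, -2.4, -1.7, -0.2, -1.7
Mean of differences = -1.4143
Numerator Σ(Δy_t−Δȳ)(Δy_{t+1}−Δȳ) = -14.7016
Denominator Σ(Δy_t−Δȳ)² = 33.1286
r_1(Δy) = -14.7016 / 33.1286 = -0.444

-0.444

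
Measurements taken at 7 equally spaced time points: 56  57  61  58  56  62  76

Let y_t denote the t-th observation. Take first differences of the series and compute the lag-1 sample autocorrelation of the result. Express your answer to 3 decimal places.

0.216

First differences Δy: 1, 4, -3, -2, 6, 14
Mean of differences = 3.3333
Numerator Σ(Δy_t−Δȳ)(Δy_{t+1}−Δȳ) = 42.2222
Denominator Σ(Δy_t−Δȳ)² = 195.3333
r_1(Δy) = 42.2222 / 195.3333 = 0.216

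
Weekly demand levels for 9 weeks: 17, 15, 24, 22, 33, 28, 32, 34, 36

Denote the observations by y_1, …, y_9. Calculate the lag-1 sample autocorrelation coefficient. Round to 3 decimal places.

0.532

Mean ȳ = (17 + 15 + 24 + 22 + 33 + 28 + 32 + 34 + 36)/9 = 26.7778
Numerator Σ_{t=1}^{8}(y_t−ȳ)(y_{t+1}−ȳ) = 249.7284
Denominator Σ(y_t−ȳ)² = 469.5556
r_1 = 249.7284 / 469.5556 = 0.532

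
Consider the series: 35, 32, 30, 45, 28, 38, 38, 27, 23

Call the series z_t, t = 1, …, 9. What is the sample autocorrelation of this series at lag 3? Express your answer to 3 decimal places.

0.150

Mean z̄ = (35 + 32 + 30 + 45 + 28 + 38 + 38 + 27 + 23)/9 = 32.8889
Numerator Σ_{t=1}^{6}(z_t−z̄)(z_{t+3}−z̄) = 55.2963
Denominator Σ(z_t−z̄)² = 368.8889
r_3 = 55.2963 / 368.8889 = 0.150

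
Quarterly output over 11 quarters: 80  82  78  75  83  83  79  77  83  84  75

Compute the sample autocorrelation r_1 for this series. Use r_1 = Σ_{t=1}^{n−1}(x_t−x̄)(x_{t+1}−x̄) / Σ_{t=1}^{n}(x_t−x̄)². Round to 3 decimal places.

Mean x̄ = (80 + 82 + 78 + 75 + 83 + 83 + 79 + 77 + 83 + 84 + 75)/11 = 79.9091
Numerator Σ_{t=1}^{10}(x_t−x̄)(x_{t+1}−x̄) = -16.6446
Denominator Σ(x_t−x̄)² = 110.9091
r_1 = -16.6446 / 110.9091 = -0.150

-0.150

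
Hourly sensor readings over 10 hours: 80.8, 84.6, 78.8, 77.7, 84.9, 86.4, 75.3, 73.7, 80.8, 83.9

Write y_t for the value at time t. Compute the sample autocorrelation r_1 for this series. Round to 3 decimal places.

Mean ȳ = (80.8 + 84.6 + 78.8 + 77.7 + 84.9 + 86.4 + 75.3 + 73.7 + 80.8 + 83.9)/10 = 80.6900
Numerator Σ_{t=1}^{9}(y_t−ȳ)(y_{t+1}−ȳ) = 16.6259
Denominator Σ(y_t−ȳ)² = 166.3690
r_1 = 16.6259 / 166.3690 = 0.100

0.100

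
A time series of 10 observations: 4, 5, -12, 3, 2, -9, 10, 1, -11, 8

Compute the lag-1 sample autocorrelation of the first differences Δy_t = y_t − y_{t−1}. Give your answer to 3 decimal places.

First differences Δy: 1, -17, 15, -1, -11, 19, -9, -12, 19
Mean of differences = 0.4444
Numerator Σ(Δy_t−Δȳ)(Δy_{t+1}−Δȳ) = -769.0864
Denominator Σ(Δy_t−Δȳ)² = 1582.2222
r_1(Δy) = -769.0864 / 1582.2222 = -0.486

-0.486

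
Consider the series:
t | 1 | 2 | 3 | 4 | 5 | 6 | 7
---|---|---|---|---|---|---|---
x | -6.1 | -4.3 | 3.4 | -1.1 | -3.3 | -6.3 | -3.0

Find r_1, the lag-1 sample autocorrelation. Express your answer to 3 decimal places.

Mean x̄ = (-6.1 − 4.3 + 3.4 − 1.1 − 3.3 − 6.3 − 3.0)/7 = -2.9571
Deviations from mean: -3.1429, -1.3429, 6.3571, 1.8571, -0.3429, -3.3429, -0.0429
Numerator Σ_{t=1}^{6}(x_t−x̄)(x_{t+1}−x̄) = 8.1424
Denominator Σ(x_t−x̄)² = 66.8371
r_1 = 8.1424 / 66.8371 = 0.122

0.122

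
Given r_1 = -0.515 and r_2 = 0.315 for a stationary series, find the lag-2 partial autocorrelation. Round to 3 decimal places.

φ_{22} = (r_2 − r_1²) / (1 − r_1²)
r_1² = (-0.515)² = 0.265225
Numerator = 0.315 − 0.2652 = 0.0498; denominator = 1 − 0.2652 = 0.7348
φ_{22} = 0.0498 / 0.7348 = 0.068

0.068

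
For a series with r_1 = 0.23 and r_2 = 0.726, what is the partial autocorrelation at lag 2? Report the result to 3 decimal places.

φ_{22} = (r_2 − r_1²) / (1 − r_1²)
r_1² = (0.23)² = 0.0529
Numerator = 0.726 − 0.0529 = 0.6731; denominator = 1 − 0.0529 = 0.9471
φ_{22} = 0.6731 / 0.9471 = 0.711

0.711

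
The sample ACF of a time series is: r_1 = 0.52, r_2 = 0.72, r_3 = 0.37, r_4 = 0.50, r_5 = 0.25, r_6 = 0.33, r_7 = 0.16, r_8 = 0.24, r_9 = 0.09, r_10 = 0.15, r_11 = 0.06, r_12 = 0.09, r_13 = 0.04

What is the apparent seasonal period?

The largest autocorrelation is r_2 = 0.72; the remaining lags stay at or below 0.52.
The dominant spike at lag 2 indicates a seasonal period of 2.

2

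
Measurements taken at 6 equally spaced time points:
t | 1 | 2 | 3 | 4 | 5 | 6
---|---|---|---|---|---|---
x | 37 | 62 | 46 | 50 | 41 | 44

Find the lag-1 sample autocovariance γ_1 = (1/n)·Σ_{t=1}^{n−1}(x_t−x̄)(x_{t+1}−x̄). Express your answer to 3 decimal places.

-27.407

Mean x̄ = (37 + 62 + 46 + 50 + 41 + 44)/6 = 46.6667
Deviations: -9.6667, 15.3333, -0.6667, 3.3333, -5.6667, -2.6667
Σ_{t=1}^{5}(x_t−x̄)(x_{t+1}−x̄) = -164.4444
γ_1 = -164.4444 / 6 = -27.407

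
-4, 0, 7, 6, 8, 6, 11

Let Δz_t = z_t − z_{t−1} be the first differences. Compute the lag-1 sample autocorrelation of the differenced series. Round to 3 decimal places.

First differences Δz: 4, 7, -1, 2, -2, 5
Mean of differences = 2.5000
Numerator Σ(Δz_t−Δz̄)(Δz_{t+1}−Δz̄) = -16.2500
Denominator Σ(Δz_t−Δz̄)² = 61.5000
r_1(Δz) = -16.2500 / 61.5000 = -0.264

-0.264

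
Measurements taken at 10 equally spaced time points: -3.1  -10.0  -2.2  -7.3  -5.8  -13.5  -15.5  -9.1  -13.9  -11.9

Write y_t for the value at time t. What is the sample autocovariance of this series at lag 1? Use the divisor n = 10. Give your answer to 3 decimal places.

Mean ȳ = (-3.1 − 10.0 − 2.2 − 7.3 − 5.8 − 13.5 − 15.5 − 9.1 − 13.9 − 11.9)/10 = -9.2300
Σ_{t=1}^{9}(y_t−ȳ)(y_{t+1}−ȳ) = 33.2281
γ_1 = 33.2281 / 10 = 3.323

3.323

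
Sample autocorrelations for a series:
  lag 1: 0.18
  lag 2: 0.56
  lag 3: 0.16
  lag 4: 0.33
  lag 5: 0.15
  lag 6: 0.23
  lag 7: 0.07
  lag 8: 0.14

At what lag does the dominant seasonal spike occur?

2

The largest autocorrelation is r_2 = 0.56, with weaker echoes at lags 4 (0.33) and 6 (0.23); the remaining lags stay at or below 0.18.
The dominant spike at lag 2 indicates a seasonal period of 2.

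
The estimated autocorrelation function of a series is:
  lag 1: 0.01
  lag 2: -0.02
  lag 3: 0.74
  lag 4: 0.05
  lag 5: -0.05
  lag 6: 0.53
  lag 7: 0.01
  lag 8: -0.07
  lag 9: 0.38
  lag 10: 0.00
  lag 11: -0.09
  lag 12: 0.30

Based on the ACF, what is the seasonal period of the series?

The largest autocorrelation is r_3 = 0.74, with weaker echoes at lags 6 (0.53), 9 (0.38) and 12 (0.30); the remaining lags stay at or below 0.05.
The dominant spike at lag 3 indicates a seasonal period of 3.

3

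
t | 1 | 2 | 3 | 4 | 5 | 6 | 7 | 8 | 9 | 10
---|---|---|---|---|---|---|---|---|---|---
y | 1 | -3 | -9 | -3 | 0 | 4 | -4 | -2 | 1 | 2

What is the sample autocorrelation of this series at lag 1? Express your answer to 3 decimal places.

Mean ȳ = (1 − 3 − 9 − 3 + 0 + 4 − 4 − 2 + 1 + 2)/10 = -1.3000
Numerator Σ_{t=1}^{9}(y_t−ȳ)(y_{t+1}−ȳ) = 20.5100
Denominator Σ(y_t−ȳ)² = 124.1000
r_1 = 20.5100 / 124.1000 = 0.165

0.165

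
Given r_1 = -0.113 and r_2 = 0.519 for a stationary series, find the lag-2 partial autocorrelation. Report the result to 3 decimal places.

0.513

φ_{22} = (r_2 − r_1²) / (1 − r_1²)
r_1² = (-0.113)² = 0.012769
Numerator = 0.519 − 0.0128 = 0.5062; denominator = 1 − 0.0128 = 0.9872
φ_{22} = 0.5062 / 0.9872 = 0.513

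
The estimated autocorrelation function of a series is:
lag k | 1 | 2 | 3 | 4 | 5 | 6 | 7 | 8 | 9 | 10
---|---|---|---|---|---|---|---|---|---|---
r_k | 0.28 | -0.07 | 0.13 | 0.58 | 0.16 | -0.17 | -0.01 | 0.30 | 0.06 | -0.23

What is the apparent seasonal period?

4

The largest autocorrelation is r_4 = 0.58, with a weaker echo at lag 8 (0.30); the remaining lags stay at or below 0.28.
The dominant spike at lag 4 indicates a seasonal period of 4.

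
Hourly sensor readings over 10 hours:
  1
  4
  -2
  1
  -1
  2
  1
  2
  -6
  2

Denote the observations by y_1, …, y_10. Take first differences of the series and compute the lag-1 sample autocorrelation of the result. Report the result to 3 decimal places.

First differences Δy: 3, -6, 3, -2, 3, -1, 1, -8, 8
Mean of differences = 0.1111
Numerator Σ(Δy_t−Δȳ)(Δy_{t+1}−Δȳ) = -122.9012
Denominator Σ(Δy_t−Δȳ)² = 196.8889
r_1(Δy) = -122.9012 / 196.8889 = -0.624

-0.624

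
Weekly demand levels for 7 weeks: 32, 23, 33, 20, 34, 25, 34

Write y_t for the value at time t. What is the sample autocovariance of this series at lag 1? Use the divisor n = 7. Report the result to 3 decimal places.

Mean ȳ = (32 + 23 + 33 + 20 + 34 + 25 + 34)/7 = 28.7143
Σ_{t=1}^{6}(y_t−ȳ)(y_{t+1}−ȳ) = -165.9388
γ_1 = -165.9388 / 7 = -23.706

-23.706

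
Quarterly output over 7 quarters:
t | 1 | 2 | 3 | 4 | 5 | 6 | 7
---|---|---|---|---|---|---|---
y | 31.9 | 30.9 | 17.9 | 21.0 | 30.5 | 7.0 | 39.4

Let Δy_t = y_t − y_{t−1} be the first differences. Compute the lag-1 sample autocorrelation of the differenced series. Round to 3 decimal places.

-0.512

First differences Δy: -1.0, -13.0, 3.1, 9.5, -23.5, 32.4
Mean of differences = 1.2500
Numerator Σ(Δy_t−Δȳ)(Δy_{t+1}−Δȳ) = -954.1875
Denominator Σ(Δy_t−Δȳ)² = 1862.4950
r_1(Δy) = -954.1875 / 1862.4950 = -0.512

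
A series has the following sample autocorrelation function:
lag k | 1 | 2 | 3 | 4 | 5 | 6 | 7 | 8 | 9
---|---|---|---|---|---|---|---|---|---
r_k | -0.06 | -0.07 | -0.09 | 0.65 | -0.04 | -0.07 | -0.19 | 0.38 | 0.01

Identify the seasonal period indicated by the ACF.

4

The largest autocorrelation is r_4 = 0.65, with a weaker echo at lag 8 (0.38); the remaining lags stay at or below 0.01.
The dominant spike at lag 4 indicates a seasonal period of 4.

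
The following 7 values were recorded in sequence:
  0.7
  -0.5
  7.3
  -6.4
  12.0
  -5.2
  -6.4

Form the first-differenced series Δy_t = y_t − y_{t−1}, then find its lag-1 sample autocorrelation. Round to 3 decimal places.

First differences Δy: -1.2, 7.8, -13.7, 18.4, -17.2, -1.2
Mean of differences = -1.1833
Numerator Σ(Δy_t−Δȳ)(Δy_{t+1}−Δȳ) = -671.1019
Denominator Σ(Δy_t−Δȳ)² = 877.4083
r_1(Δy) = -671.1019 / 877.4083 = -0.765

-0.765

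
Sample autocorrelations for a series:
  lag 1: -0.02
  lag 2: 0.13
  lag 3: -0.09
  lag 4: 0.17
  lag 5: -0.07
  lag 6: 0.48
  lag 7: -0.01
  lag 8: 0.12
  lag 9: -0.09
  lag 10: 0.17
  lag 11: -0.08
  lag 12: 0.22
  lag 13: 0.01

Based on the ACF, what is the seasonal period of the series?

The largest autocorrelation is r_6 = 0.48, with a weaker echo at lag 12 (0.22); the remaining lags stay at or below 0.17.
The dominant spike at lag 6 indicates a seasonal period of 6.

6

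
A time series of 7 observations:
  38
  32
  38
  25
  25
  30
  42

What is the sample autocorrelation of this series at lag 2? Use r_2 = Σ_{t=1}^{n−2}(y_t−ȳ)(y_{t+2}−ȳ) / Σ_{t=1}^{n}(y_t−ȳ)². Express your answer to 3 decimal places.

-0.211

Mean ȳ = (38 + 32 + 38 + 25 + 25 + 30 + 42)/7 = 32.8571
Deviations from mean: 5.1429, -0.8571, 5.1429, -7.8571, -7.8571, -2.8571, 9.1429
Σ(y_t−ȳ)(y_{t+2}−ȳ) = (26.4490) + (6.7347) + (-40.4082) + (22.4490) + (-71.8367) = -56.6122
Denominator Σ(y_t−ȳ)² = 268.8571
r_2 = -56.6122 / 268.8571 = -0.211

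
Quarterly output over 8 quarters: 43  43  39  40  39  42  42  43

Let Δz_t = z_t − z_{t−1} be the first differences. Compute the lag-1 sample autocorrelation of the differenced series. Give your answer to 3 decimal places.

First differences Δz: 0, -4, 1, -1, 3, 0, 1
Mean of differences = 0.0000
Numerator Σ(Δz_t−Δz̄)(Δz_{t+1}−Δz̄) = -8.0000
Denominator Σ(Δz_t−Δz̄)² = 28.0000
r_1(Δz) = -8.0000 / 28.0000 = -0.286

-0.286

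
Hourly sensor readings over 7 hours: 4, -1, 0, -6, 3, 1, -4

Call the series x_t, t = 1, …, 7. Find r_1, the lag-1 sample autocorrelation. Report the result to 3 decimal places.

Mean x̄ = (4 − 1 + 0 − 6 + 3 + 1 − 4)/7 = -0.4286
Σ(x_t−x̄)(x_{t+1}−x̄) = (-2.5306) + (-0.2449) + (-2.3878) + (-19.1020) + (4.8980) + (-5.1020) = -24.4694
Denominator Σ(x_t−x̄)² = 77.7143
r_1 = -24.4694 / 77.7143 = -0.315

-0.315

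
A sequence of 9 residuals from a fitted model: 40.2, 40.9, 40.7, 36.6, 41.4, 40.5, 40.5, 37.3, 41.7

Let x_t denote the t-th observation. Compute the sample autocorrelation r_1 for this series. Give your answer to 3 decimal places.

-0.445

Mean x̄ = (40.2 + 40.9 + 40.7 + 36.6 + 41.4 + 40.5 + 40.5 + 37.3 + 41.7)/9 = 39.9778
Numerator Σ_{t=1}^{8}(x_t−x̄)(x_{t+1}−x̄) = -11.3672
Denominator Σ(x_t−x̄)² = 25.5356
r_1 = -11.3672 / 25.5356 = -0.445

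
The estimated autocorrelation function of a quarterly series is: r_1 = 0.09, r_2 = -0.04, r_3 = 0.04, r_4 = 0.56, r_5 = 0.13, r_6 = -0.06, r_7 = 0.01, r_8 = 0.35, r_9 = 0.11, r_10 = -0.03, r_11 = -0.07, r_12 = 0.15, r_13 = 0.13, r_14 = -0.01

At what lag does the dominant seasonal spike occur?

The largest autocorrelation is r_4 = 0.56, with weaker echoes at lags 8 (0.35) and 12 (0.15); the remaining lags stay at or below 0.13.
The dominant spike at lag 4 indicates a seasonal period of 4.

4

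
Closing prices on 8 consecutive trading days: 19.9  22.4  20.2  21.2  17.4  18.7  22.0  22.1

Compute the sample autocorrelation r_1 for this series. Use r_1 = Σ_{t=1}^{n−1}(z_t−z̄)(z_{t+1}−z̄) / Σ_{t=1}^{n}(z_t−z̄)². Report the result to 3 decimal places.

0.053

Mean z̄ = (19.9 + 22.4 + 20.2 + 21.2 + 17.4 + 18.7 + 22.0 + 22.1)/8 = 20.4875
Deviations from mean: -0.5875, 1.9125, -0.2875, 0.7125, -3.0875, -1.7875, 1.5125, 1.6125
Σ(z_t−z̄)(z_{t+1}−z̄) = (-1.1236) + (-0.5498) + (-0.2048) + (-2.1998) + (5.5189) + (-2.7036) + (2.4389) = 1.1761
Denominator Σ(z_t−z̄)² = 22.2088
r_1 = 1.1761 / 22.2088 = 0.053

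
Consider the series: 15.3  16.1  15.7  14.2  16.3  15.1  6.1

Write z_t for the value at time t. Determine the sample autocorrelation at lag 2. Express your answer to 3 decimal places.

-0.153

Mean z̄ = (15.3 + 16.1 + 15.7 + 14.2 + 16.3 + 15.1 + 6.1)/7 = 14.1143
Deviations from mean: 1.1857, 1.9857, 1.5857, 0.0857, 2.1857, 0.9857, -8.0143
Numerator Σ_{t=1}^{5}(z_t−z̄)(z_{t+2}−z̄) = -11.9161
Denominator Σ(z_t−z̄)² = 77.8486
r_2 = -11.9161 / 77.8486 = -0.153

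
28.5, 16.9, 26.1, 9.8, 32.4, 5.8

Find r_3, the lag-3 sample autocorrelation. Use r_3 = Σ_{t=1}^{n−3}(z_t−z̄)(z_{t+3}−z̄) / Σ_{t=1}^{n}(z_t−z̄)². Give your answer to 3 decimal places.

-0.366

Mean z̄ = (28.5 + 16.9 + 26.1 + 9.8 + 32.4 + 5.8)/6 = 19.9167
Deviations from mean: 8.5833, -3.0167, 6.1833, -10.1167, 12.4833, -14.1167
Numerator Σ_{t=1}^{3}(z_t−z̄)(z_{t+3}−z̄) = -211.7808
Denominator Σ(z_t−z̄)² = 578.4683
r_3 = -211.7808 / 578.4683 = -0.366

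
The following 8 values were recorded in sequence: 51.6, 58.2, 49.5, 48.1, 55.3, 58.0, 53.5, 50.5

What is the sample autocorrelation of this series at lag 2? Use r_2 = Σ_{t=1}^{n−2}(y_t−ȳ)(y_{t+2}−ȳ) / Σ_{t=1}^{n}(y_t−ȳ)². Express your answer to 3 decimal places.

-0.631

Mean ȳ = (51.6 + 58.2 + 49.5 + 48.1 + 55.3 + 58.0 + 53.5 + 50.5)/8 = 53.0875
Deviations from mean: -1.4875, 5.1125, -3.5875, -4.9875, 2.2125, 4.9125, 0.4125, -2.5875
Numerator Σ_{t=1}^{6}(y_t−ȳ)(y_{t+2}−ȳ) = -64.3991
Denominator Σ(y_t−ȳ)² = 101.9888
r_2 = -64.3991 / 101.9888 = -0.631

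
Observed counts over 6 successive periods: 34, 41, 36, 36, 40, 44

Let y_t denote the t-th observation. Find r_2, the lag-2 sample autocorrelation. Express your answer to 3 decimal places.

Mean ȳ = (34 + 41 + 36 + 36 + 40 + 44)/6 = 38.5000
Deviations from mean: -4.5000, 2.5000, -2.5000, -2.5000, 1.5000, 5.5000
Numerator Σ_{t=1}^{4}(y_t−ȳ)(y_{t+2}−ȳ) = -12.5000
Denominator Σ(y_t−ȳ)² = 71.5000
r_2 = -12.5000 / 71.5000 = -0.175

-0.175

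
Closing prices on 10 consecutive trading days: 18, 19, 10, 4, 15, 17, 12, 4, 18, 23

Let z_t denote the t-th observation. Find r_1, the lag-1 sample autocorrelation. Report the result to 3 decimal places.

Mean z̄ = (18 + 19 + 10 + 4 + 15 + 17 + 12 + 4 + 18 + 23)/10 = 14.0000
Numerator Σ_{t=1}^{9}(z_t−z̄)(z_{t+1}−z̄) = 43.0000
Denominator Σ(z_t−z̄)² = 368.0000
r_1 = 43.0000 / 368.0000 = 0.117

0.117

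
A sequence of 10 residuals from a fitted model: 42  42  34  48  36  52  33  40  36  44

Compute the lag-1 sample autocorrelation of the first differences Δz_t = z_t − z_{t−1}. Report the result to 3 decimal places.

First differences Δz: 0, -8, 14, -12, 16, -19, 7, -4, 8
Mean of differences = 0.2222
Numerator Σ(Δz_t−Δz̄)(Δz_{t+1}−Δz̄) = -967.7160
Denominator Σ(Δz_t−Δz̄)² = 1149.5556
r_1(Δz) = -967.7160 / 1149.5556 = -0.842

-0.842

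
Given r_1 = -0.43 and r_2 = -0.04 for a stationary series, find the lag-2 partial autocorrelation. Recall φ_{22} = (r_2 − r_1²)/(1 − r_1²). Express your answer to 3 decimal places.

-0.276

φ_{22} = (r_2 − r_1²) / (1 − r_1²)
r_1² = (-0.43)² = 0.1849
Numerator = -0.04 − 0.1849 = -0.2249; denominator = 1 − 0.1849 = 0.8151
φ_{22} = -0.2249 / 0.8151 = -0.276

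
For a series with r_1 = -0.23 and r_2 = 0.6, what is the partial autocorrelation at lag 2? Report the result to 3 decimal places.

0.578

φ_{22} = (r_2 − r_1²) / (1 − r_1²)
r_1² = (-0.23)² = 0.0529
Numerator = 0.6 − 0.0529 = 0.5471; denominator = 1 − 0.0529 = 0.9471
φ_{22} = 0.5471 / 0.9471 = 0.578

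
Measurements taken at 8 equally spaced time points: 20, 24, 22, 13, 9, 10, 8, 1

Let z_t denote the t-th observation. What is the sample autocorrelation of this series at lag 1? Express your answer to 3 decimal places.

0.585

Mean z̄ = (20 + 24 + 22 + 13 + 9 + 10 + 8 + 1)/8 = 13.3750
Deviations from mean: 6.6250, 10.6250, 8.6250, -0.3750, -4.3750, -3.3750, -5.3750, -12.3750
Σ(z_t−z̄)(z_{t+1}−z̄) = (70.3906) + (91.6406) + (-3.2344) + (1.6406) + (14.7656) + (18.1406) + (66.5156) = 259.8594
Denominator Σ(z_t−z̄)² = 443.8750
r_1 = 259.8594 / 443.8750 = 0.585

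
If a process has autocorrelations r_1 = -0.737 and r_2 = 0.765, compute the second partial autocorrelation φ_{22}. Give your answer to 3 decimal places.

φ_{22} = (r_2 − r_1²) / (1 − r_1²)
r_1² = (-0.737)² = 0.543169
Numerator = 0.765 − 0.5432 = 0.2218; denominator = 1 − 0.5432 = 0.4568
φ_{22} = 0.2218 / 0.4568 = 0.486

0.486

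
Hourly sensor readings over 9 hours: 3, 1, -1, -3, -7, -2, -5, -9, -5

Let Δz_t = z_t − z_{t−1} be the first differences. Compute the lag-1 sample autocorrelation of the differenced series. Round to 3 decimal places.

First differences Δz: -2, -2, -2, -4, 5, -3, -4, 4
Mean of differences = -1.0000
Numerator Σ(Δz_t−Δz̄)(Δz_{t+1}−Δz̄) = -34.0000
Denominator Σ(Δz_t−Δz̄)² = 86.0000
r_1(Δz) = -34.0000 / 86.0000 = -0.395

-0.395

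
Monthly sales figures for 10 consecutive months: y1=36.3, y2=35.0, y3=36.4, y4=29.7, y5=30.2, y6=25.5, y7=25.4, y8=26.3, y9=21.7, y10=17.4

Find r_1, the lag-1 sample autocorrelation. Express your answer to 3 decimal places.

Mean ȳ = (36.3 + 35.0 + 36.4 + 29.7 + 30.2 + 25.5 + 25.4 + 26.3 + 21.7 + 17.4)/10 = 28.3900
Numerator Σ_{t=1}^{9}(y_t−ȳ)(y_{t+1}−ȳ) = 215.2599
Denominator Σ(y_t−ȳ)² = 362.6090
r_1 = 215.2599 / 362.6090 = 0.594

0.594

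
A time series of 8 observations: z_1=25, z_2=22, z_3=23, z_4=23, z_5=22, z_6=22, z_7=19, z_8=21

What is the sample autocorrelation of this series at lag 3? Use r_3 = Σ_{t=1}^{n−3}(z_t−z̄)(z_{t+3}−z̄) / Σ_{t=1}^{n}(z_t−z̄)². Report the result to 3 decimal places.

Mean z̄ = (25 + 22 + 23 + 23 + 22 + 22 + 19 + 21)/8 = 22.1250
Σ(z_t−z̄)(z_{t+3}−z̄) = (2.5156) + (0.0156) + (-0.1094) + (-2.7344) + (0.1406) = -0.1719
Denominator Σ(z_t−z̄)² = 20.8750
r_3 = -0.1719 / 20.8750 = -0.008

-0.008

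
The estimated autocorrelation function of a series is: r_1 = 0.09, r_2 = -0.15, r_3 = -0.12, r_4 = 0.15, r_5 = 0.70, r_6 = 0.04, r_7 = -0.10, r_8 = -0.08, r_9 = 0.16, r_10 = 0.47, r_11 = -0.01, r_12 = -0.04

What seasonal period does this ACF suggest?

The largest autocorrelation is r_5 = 0.70, with a weaker echo at lag 10 (0.47); the remaining lags stay at or below 0.16.
The dominant spike at lag 5 indicates a seasonal period of 5.

5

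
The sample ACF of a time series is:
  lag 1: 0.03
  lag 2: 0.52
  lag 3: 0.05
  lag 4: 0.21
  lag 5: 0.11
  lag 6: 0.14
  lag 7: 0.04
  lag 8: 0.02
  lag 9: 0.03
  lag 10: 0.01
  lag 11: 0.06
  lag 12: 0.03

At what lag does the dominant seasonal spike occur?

2

The largest autocorrelation is r_2 = 0.52, with a weaker echo at lag 4 (0.21); the remaining lags stay at or below 0.14.
The dominant spike at lag 2 indicates a seasonal period of 2.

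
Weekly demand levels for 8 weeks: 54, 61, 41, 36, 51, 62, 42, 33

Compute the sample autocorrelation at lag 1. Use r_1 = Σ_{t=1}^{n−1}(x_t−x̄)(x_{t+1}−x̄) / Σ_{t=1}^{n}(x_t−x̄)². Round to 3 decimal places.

Mean x̄ = (54 + 61 + 41 + 36 + 51 + 62 + 42 + 33)/8 = 47.5000
Numerator Σ_{t=1}^{7}(x_t−x̄)(x_{t+1}−x̄) = 85.2500
Denominator Σ(x_t−x̄)² = 862.0000
r_1 = 85.2500 / 862.0000 = 0.099

0.099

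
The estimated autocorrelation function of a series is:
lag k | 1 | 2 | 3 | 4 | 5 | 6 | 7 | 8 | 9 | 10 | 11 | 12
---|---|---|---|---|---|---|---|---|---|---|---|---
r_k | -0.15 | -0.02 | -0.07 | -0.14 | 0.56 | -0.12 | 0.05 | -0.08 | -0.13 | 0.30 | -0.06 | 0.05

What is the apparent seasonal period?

The largest autocorrelation is r_5 = 0.56, with a weaker echo at lag 10 (0.30); the remaining lags stay at or below 0.05.
The dominant spike at lag 5 indicates a seasonal period of 5.

5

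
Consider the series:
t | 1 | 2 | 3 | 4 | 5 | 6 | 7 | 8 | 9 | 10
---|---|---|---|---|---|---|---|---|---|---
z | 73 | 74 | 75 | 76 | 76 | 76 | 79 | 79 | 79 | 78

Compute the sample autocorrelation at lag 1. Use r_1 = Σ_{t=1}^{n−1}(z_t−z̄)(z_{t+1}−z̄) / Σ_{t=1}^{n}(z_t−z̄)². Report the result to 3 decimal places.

Mean z̄ = (73 + 74 + 75 + 76 + 76 + 76 + 79 + 79 + 79 + 78)/10 = 76.5000
Numerator Σ_{t=1}^{9}(z_t−z̄)(z_{t+1}−z̄) = 28.7500
Denominator Σ(z_t−z̄)² = 42.5000
r_1 = 28.7500 / 42.5000 = 0.676

0.676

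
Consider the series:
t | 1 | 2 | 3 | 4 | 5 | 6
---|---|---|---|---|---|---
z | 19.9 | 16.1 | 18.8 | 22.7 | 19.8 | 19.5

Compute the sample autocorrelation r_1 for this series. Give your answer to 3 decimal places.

-0.012

Mean z̄ = (19.9 + 16.1 + 18.8 + 22.7 + 19.8 + 19.5)/6 = 19.4667
Deviations from mean: 0.4333, -3.3667, -0.6667, 3.2333, 0.3333, 0.0333
Numerator Σ_{t=1}^{5}(z_t−z̄)(z_{t+1}−z̄) = -0.2811
Denominator Σ(z_t−z̄)² = 22.5333
r_1 = -0.2811 / 22.5333 = -0.012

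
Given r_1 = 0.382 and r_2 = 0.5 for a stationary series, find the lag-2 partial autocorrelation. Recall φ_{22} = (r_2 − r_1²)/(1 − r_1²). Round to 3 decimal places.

φ_{22} = (r_2 − r_1²) / (1 − r_1²)
r_1² = (0.382)² = 0.145924
Numerator = 0.5 − 0.1459 = 0.3541; denominator = 1 − 0.1459 = 0.8541
φ_{22} = 0.3541 / 0.8541 = 0.415

0.415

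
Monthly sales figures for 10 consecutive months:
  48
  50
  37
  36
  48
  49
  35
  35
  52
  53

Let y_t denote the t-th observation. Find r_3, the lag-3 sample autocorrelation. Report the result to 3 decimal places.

Mean ȳ = (48 + 50 + 37 + 36 + 48 + 49 + 35 + 35 + 52 + 53)/10 = 44.3000
Σ(y_t−ȳ)(y_{t+3}−ȳ) = (-30.7100) + (21.0900) + (-34.3100) + (77.1900) + (-34.4100) + (36.1900) + (-80.9100) = -45.8700
Denominator Σ(y_t−ȳ)² = 512.1000
r_3 = -45.8700 / 512.1000 = -0.090

-0.090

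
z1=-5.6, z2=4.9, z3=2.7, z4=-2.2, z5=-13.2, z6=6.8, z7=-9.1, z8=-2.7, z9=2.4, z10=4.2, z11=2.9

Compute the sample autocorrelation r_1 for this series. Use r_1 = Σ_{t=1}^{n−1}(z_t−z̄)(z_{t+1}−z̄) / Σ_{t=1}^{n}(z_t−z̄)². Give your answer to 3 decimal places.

Mean z̄ = (-5.6 + 4.9 + 2.7 − 2.2 − 13.2 + 6.8 − 9.1 − 2.7 + 2.4 + 4.2 + 2.9)/11 = -0.8091
Numerator Σ_{t=1}^{10}(z_t−z̄)(z_{t+1}−z̄) = -108.0710
Denominator Σ(z_t−z̄)² = 402.6891
r_1 = -108.0710 / 402.6891 = -0.268

-0.268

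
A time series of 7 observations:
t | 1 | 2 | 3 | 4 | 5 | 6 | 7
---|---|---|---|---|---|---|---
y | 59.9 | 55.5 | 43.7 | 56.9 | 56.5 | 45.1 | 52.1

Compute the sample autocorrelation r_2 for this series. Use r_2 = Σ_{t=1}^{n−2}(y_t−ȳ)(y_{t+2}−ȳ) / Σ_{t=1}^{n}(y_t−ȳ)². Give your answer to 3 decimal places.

Mean ȳ = (59.9 + 55.5 + 43.7 + 56.9 + 56.5 + 45.1 + 52.1)/7 = 52.8143
Deviations from mean: 7.0857, 2.6857, -9.1143, 4.0857, 3.6857, -7.7143, -0.7143
Σ(y_t−ȳ)(y_{t+2}−ȳ) = (-64.5812) + (10.9731) + (-33.5927) + (-31.5184) + (-2.6327) = -121.3518
Denominator Σ(y_t−ȳ)² = 230.7886
r_2 = -121.3518 / 230.7886 = -0.526

-0.526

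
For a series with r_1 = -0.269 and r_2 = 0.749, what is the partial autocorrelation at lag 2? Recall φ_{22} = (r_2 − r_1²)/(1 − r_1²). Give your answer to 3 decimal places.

φ_{22} = (r_2 − r_1²) / (1 − r_1²)
r_1² = (-0.269)² = 0.072361
Numerator = 0.749 − 0.0724 = 0.6766; denominator = 1 − 0.0724 = 0.9276
φ_{22} = 0.6766 / 0.9276 = 0.729

0.729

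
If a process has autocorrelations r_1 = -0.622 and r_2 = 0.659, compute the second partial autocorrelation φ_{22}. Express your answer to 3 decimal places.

φ_{22} = (r_2 − r_1²) / (1 − r_1²)
r_1² = (-0.622)² = 0.386884
Numerator = 0.659 − 0.3869 = 0.2721; denominator = 1 − 0.3869 = 0.6131
φ_{22} = 0.2721 / 0.6131 = 0.444

0.444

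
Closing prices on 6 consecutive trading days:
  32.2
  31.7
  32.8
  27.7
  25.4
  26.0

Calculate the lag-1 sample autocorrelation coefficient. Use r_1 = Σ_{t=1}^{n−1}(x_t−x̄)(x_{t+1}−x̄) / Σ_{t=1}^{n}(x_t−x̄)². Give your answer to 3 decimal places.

0.524

Mean x̄ = (32.2 + 31.7 + 32.8 + 27.7 + 25.4 + 26.0)/6 = 29.3000
Deviations from mean: 2.9000, 2.4000, 3.5000, -1.6000, -3.9000, -3.3000
Σ(x_t−x̄)(x_{t+1}−x̄) = (6.9600) + (8.4000) + (-5.6000) + (6.2400) + (12.8700) = 28.8700
Denominator Σ(x_t−x̄)² = 55.0800
r_1 = 28.8700 / 55.0800 = 0.524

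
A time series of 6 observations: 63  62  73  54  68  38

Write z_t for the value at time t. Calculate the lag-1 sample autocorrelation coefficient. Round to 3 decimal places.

-0.346

Mean z̄ = (63 + 62 + 73 + 54 + 68 + 38)/6 = 59.6667
Numerator Σ_{t=1}^{5}(z_t−z̄)(z_{t+1}−z̄) = -264.4444
Denominator Σ(z_t−z̄)² = 765.3333
r_1 = -264.4444 / 765.3333 = -0.346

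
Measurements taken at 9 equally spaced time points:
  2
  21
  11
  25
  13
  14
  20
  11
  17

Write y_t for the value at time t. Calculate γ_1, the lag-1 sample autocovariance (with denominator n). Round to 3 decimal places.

-21.322

Mean ȳ = (2 + 21 + 11 + 25 + 13 + 14 + 20 + 11 + 17)/9 = 14.8889
Σ_{t=1}^{8}(y_t−ȳ)(y_{t+1}−ȳ) = -191.9012
γ_1 = -191.9012 / 9 = -21.322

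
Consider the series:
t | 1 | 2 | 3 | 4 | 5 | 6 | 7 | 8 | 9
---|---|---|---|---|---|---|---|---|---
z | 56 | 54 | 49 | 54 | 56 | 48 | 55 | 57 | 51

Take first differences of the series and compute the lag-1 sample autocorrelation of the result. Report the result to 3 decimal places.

First differences Δz: -2, -5, 5, 2, -8, 7, 2, -6
Mean of differences = -0.6250
Numerator Σ(Δz_t−Δz̄)(Δz_{t+1}−Δz̄) = -73.5156
Denominator Σ(Δz_t−Δz̄)² = 207.8750
r_1(Δz) = -73.5156 / 207.8750 = -0.354

-0.354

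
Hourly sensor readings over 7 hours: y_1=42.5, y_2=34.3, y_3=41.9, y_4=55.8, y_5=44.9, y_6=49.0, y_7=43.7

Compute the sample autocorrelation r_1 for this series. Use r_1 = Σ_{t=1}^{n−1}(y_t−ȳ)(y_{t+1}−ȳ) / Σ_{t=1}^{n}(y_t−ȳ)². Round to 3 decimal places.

0.076

Mean ȳ = (42.5 + 34.3 + 41.9 + 55.8 + 44.9 + 49.0 + 43.7)/7 = 44.5857
Deviations from mean: -2.0857, -10.2857, -2.6857, 11.2143, 0.3143, 4.4143, -0.8857
Σ(y_t−ȳ)(y_{t+1}−ȳ) = (21.4531) + (27.6245) + (-30.1184) + (3.5245) + (1.3873) + (-3.9098) = 19.9612
Denominator Σ(y_t−ȳ)² = 263.4886
r_1 = 19.9612 / 263.4886 = 0.076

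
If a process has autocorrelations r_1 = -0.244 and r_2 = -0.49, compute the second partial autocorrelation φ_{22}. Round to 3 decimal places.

-0.584

φ_{22} = (r_2 − r_1²) / (1 − r_1²)
r_1² = (-0.244)² = 0.059536
Numerator = -0.49 − 0.0595 = -0.5495; denominator = 1 − 0.0595 = 0.9405
φ_{22} = -0.5495 / 0.9405 = -0.584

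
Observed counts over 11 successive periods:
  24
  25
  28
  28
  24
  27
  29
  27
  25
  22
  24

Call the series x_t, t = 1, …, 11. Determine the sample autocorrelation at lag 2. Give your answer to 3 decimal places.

-0.343

Mean x̄ = (24 + 25 + 28 + 28 + 24 + 27 + 29 + 27 + 25 + 22 + 24)/11 = 25.7273
Numerator Σ_{t=1}^{9}(x_t−x̄)(x_{t+2}−x̄) = -16.5124
Denominator Σ(x_t−x̄)² = 48.1818
r_2 = -16.5124 / 48.1818 = -0.343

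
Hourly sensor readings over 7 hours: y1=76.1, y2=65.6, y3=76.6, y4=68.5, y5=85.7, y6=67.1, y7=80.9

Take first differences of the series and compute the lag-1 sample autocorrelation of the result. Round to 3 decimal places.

First differences Δy: -10.5, 11.0, -8.1, 17.2, -18.6, 13.8
Mean of differences = 0.8000
Numerator Σ(Δy_t−Δȳ)(Δy_{t+1}−Δȳ) = -922.3600
Denominator Σ(Δy_t−Δȳ)² = 1125.2600
r_1(Δy) = -922.3600 / 1125.2600 = -0.820

-0.820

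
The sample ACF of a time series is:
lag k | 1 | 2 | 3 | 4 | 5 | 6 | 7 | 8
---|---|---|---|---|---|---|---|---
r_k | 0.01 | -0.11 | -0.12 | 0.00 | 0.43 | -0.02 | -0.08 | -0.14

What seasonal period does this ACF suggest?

The largest autocorrelation is r_5 = 0.43; the remaining lags stay at or below 0.01.
The dominant spike at lag 5 indicates a seasonal period of 5.

5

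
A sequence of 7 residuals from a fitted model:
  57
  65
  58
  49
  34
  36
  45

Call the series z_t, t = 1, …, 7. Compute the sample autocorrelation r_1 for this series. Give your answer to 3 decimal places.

Mean z̄ = (57 + 65 + 58 + 49 + 34 + 36 + 45)/7 = 49.1429
Numerator Σ_{t=1}^{6}(z_t−z̄)(z_{t+1}−z̄) = 519.4082
Denominator Σ(z_t−z̄)² = 810.8571
r_1 = 519.4082 / 810.8571 = 0.641

0.641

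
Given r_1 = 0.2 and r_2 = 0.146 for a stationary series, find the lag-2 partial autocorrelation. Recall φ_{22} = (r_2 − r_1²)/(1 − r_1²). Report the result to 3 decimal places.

0.110

φ_{22} = (r_2 − r_1²) / (1 − r_1²)
r_1² = (0.2)² = 0.04
Numerator = 0.146 − 0.0400 = 0.1060; denominator = 1 − 0.0400 = 0.9600
φ_{22} = 0.1060 / 0.9600 = 0.110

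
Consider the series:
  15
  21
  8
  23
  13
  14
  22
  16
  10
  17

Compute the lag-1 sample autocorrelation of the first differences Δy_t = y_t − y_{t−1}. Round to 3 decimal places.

First differences Δy: 6, -13, 15, -10, 1, 8, -6, -6, 7
Mean of differences = 0.2222
Numerator Σ(Δy_t−Δȳ)(Δy_{t+1}−Δȳ) = -476.6049
Denominator Σ(Δy_t−Δȳ)² = 715.5556
r_1(Δy) = -476.6049 / 715.5556 = -0.666

-0.666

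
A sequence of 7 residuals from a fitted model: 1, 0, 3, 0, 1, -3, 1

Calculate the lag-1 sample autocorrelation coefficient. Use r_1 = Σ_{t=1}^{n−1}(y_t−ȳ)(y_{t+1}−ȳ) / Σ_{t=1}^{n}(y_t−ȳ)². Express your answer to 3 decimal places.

Mean ȳ = (1 + 0 + 3 + 0 + 1 − 3 + 1)/7 = 0.4286
Deviations from mean: 0.5714, -0.4286, 2.5714, -0.4286, 0.5714, -3.4286, 0.5714
Σ(y_t−ȳ)(y_{t+1}−ȳ) = (-0.2449) + (-1.1020) + (-1.1020) + (-0.2449) + (-1.9592) + (-1.9592) = -6.6122
Denominator Σ(y_t−ȳ)² = 19.7143
r_1 = -6.6122 / 19.7143 = -0.335

-0.335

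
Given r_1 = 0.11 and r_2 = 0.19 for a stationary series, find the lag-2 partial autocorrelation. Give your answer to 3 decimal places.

0.180

φ_{22} = (r_2 − r_1²) / (1 − r_1²)
r_1² = (0.11)² = 0.0121
Numerator = 0.19 − 0.0121 = 0.1779; denominator = 1 − 0.0121 = 0.9879
φ_{22} = 0.1779 / 0.9879 = 0.180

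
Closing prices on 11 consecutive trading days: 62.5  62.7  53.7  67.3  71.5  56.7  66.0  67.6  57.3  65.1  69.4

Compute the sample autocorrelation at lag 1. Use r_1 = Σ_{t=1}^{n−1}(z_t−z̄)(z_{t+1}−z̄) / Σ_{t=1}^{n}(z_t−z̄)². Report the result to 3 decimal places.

Mean z̄ = (62.5 + 62.7 + 53.7 + 67.3 + 71.5 + 56.7 + 66.0 + 67.6 + 57.3 + 65.1 + 69.4)/11 = 63.6182
Numerator Σ_{t=1}^{10}(z_t−z̄)(z_{t+1}−z̄) = -84.8385
Denominator Σ(z_t−z̄)² = 321.0764
r_1 = -84.8385 / 321.0764 = -0.264

-0.264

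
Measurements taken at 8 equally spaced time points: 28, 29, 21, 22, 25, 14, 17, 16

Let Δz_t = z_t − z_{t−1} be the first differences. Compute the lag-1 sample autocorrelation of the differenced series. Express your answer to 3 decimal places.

First differences Δz: 1, -8, 1, 3, -11, 3, -1
Mean of differences = -1.7143
Numerator Σ(Δz_t−Δz̄)(Δz_{t+1}−Δz̄) = -105.5102
Denominator Σ(Δz_t−Δz̄)² = 185.4286
r_1(Δz) = -105.5102 / 185.4286 = -0.569

-0.569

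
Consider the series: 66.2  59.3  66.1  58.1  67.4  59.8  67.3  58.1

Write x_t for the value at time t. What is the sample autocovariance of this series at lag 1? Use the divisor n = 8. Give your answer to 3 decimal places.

Mean x̄ = (66.2 + 59.3 + 66.1 + 58.1 + 67.4 + 59.8 + 67.3 + 58.1)/8 = 62.7875
Σ_{t=1}^{7}(x_t−x̄)(x_{t+1}−x̄) = -109.0152
γ_1 = -109.0152 / 8 = -13.627

-13.627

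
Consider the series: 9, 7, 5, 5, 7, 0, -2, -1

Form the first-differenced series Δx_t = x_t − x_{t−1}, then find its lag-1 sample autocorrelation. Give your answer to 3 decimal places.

-0.249

First differences Δx: -2, -2, 0, 2, -7, -2, 1
Mean of differences = -1.4286
Numerator Σ(Δx_t−Δx̄)(Δx_{t+1}−Δx̄) = -12.8980
Denominator Σ(Δx_t−Δx̄)² = 51.7143
r_1(Δx) = -12.8980 / 51.7143 = -0.249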